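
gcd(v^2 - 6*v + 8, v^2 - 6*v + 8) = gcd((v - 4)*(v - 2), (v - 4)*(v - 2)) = v^2 - 6*v + 8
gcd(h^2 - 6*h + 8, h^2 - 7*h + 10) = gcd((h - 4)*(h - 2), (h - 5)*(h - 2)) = h - 2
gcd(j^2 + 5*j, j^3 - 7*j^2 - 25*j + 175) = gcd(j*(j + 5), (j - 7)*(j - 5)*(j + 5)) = j + 5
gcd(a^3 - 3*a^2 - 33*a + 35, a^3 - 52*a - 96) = 1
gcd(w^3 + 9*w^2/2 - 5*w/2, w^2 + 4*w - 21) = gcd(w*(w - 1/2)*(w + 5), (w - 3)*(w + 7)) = 1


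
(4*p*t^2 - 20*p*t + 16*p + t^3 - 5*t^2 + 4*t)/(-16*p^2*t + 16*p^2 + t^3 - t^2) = (4 - t)/(4*p - t)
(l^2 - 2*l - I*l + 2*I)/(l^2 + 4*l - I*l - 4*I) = (l - 2)/(l + 4)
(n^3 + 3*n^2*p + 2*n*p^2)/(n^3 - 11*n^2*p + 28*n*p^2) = (n^2 + 3*n*p + 2*p^2)/(n^2 - 11*n*p + 28*p^2)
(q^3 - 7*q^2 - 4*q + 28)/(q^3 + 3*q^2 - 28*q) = (q^3 - 7*q^2 - 4*q + 28)/(q*(q^2 + 3*q - 28))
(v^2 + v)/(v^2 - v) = (v + 1)/(v - 1)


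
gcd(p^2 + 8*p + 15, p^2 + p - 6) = p + 3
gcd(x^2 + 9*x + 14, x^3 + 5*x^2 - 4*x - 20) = x + 2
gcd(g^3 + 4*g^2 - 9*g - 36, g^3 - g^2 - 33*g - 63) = g + 3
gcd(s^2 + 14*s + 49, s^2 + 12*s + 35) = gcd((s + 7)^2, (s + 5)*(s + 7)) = s + 7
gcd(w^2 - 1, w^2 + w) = w + 1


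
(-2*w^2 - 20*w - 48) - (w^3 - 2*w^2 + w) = -w^3 - 21*w - 48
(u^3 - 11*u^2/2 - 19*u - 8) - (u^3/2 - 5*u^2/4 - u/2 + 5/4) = u^3/2 - 17*u^2/4 - 37*u/2 - 37/4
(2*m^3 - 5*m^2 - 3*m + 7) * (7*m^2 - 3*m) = 14*m^5 - 41*m^4 - 6*m^3 + 58*m^2 - 21*m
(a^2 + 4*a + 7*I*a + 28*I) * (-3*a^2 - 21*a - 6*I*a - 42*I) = -3*a^4 - 33*a^3 - 27*I*a^3 - 42*a^2 - 297*I*a^2 + 462*a - 756*I*a + 1176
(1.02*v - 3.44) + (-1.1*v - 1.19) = -0.0800000000000001*v - 4.63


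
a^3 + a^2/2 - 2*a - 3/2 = (a - 3/2)*(a + 1)^2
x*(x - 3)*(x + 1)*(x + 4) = x^4 + 2*x^3 - 11*x^2 - 12*x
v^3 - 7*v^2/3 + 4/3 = (v - 2)*(v - 1)*(v + 2/3)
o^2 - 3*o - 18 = (o - 6)*(o + 3)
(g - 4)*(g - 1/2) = g^2 - 9*g/2 + 2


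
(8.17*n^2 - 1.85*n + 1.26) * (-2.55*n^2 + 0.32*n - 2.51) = -20.8335*n^4 + 7.3319*n^3 - 24.3117*n^2 + 5.0467*n - 3.1626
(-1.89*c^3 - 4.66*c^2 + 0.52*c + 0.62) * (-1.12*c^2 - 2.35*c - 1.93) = 2.1168*c^5 + 9.6607*c^4 + 14.0163*c^3 + 7.0774*c^2 - 2.4606*c - 1.1966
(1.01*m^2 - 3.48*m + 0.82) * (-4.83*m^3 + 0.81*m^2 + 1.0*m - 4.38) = -4.8783*m^5 + 17.6265*m^4 - 5.7694*m^3 - 7.2396*m^2 + 16.0624*m - 3.5916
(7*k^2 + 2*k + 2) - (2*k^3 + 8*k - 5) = -2*k^3 + 7*k^2 - 6*k + 7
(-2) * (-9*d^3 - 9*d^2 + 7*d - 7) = 18*d^3 + 18*d^2 - 14*d + 14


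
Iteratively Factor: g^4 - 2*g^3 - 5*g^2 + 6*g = (g + 2)*(g^3 - 4*g^2 + 3*g) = g*(g + 2)*(g^2 - 4*g + 3) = g*(g - 3)*(g + 2)*(g - 1)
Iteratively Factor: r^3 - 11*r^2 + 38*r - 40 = (r - 2)*(r^2 - 9*r + 20) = (r - 5)*(r - 2)*(r - 4)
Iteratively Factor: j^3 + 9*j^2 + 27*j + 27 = (j + 3)*(j^2 + 6*j + 9) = (j + 3)^2*(j + 3)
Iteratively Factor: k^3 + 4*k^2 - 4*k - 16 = (k - 2)*(k^2 + 6*k + 8) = (k - 2)*(k + 4)*(k + 2)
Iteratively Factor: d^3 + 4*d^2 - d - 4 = (d - 1)*(d^2 + 5*d + 4) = (d - 1)*(d + 1)*(d + 4)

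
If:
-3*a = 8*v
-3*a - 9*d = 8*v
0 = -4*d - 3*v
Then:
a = 0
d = 0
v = 0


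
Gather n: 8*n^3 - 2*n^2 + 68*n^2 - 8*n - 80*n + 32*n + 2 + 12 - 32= 8*n^3 + 66*n^2 - 56*n - 18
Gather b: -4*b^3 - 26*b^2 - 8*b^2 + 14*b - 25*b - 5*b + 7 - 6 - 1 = -4*b^3 - 34*b^2 - 16*b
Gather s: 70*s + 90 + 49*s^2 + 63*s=49*s^2 + 133*s + 90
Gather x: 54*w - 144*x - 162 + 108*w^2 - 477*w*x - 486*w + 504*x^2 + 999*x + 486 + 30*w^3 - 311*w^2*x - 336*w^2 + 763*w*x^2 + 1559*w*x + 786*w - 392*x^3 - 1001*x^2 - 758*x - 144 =30*w^3 - 228*w^2 + 354*w - 392*x^3 + x^2*(763*w - 497) + x*(-311*w^2 + 1082*w + 97) + 180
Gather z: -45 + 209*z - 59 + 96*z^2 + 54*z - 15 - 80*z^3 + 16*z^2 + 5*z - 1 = -80*z^3 + 112*z^2 + 268*z - 120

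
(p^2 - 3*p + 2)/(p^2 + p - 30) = (p^2 - 3*p + 2)/(p^2 + p - 30)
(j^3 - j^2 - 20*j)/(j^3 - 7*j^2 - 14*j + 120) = j/(j - 6)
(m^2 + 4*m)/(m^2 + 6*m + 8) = m/(m + 2)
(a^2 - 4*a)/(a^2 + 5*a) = (a - 4)/(a + 5)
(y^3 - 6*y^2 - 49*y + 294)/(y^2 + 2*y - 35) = (y^2 - 13*y + 42)/(y - 5)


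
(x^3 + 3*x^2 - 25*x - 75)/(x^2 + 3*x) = x - 25/x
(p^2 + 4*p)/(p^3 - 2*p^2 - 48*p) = (p + 4)/(p^2 - 2*p - 48)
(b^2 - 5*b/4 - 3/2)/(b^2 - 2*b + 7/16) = 4*(4*b^2 - 5*b - 6)/(16*b^2 - 32*b + 7)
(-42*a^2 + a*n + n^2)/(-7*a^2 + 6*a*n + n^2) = (6*a - n)/(a - n)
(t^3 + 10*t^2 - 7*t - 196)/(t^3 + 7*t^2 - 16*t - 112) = (t + 7)/(t + 4)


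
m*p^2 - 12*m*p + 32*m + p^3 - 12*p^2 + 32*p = (m + p)*(p - 8)*(p - 4)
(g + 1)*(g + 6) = g^2 + 7*g + 6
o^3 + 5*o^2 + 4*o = o*(o + 1)*(o + 4)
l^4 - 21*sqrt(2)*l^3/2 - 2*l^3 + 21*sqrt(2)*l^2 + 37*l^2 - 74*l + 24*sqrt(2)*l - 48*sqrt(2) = (l - 2)*(l - 8*sqrt(2))*(l - 3*sqrt(2))*(l + sqrt(2)/2)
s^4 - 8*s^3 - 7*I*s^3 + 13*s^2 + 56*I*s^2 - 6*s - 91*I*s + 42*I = (s - 6)*(s - 1)^2*(s - 7*I)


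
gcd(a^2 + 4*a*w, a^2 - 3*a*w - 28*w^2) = a + 4*w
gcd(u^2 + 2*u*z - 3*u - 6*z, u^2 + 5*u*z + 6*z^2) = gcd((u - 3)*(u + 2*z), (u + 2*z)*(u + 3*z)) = u + 2*z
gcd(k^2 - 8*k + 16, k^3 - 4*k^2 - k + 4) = k - 4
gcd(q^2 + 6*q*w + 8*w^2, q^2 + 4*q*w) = q + 4*w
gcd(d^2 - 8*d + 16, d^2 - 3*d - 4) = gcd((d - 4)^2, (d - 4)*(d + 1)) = d - 4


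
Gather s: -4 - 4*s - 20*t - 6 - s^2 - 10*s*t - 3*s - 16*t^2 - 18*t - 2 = -s^2 + s*(-10*t - 7) - 16*t^2 - 38*t - 12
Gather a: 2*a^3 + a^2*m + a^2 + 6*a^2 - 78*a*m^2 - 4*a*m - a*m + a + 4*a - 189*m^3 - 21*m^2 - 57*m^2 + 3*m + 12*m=2*a^3 + a^2*(m + 7) + a*(-78*m^2 - 5*m + 5) - 189*m^3 - 78*m^2 + 15*m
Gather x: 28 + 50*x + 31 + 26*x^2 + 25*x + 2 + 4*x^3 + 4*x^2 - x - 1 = 4*x^3 + 30*x^2 + 74*x + 60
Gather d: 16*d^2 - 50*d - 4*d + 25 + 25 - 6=16*d^2 - 54*d + 44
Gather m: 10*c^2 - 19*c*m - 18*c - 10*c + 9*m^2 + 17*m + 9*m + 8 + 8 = 10*c^2 - 28*c + 9*m^2 + m*(26 - 19*c) + 16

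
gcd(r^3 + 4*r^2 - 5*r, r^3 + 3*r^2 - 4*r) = r^2 - r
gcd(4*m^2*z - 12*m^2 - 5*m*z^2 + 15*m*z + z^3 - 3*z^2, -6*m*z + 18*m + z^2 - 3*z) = z - 3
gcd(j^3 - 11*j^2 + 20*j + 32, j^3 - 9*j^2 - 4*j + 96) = j^2 - 12*j + 32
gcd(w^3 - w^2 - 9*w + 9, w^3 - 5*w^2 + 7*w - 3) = w^2 - 4*w + 3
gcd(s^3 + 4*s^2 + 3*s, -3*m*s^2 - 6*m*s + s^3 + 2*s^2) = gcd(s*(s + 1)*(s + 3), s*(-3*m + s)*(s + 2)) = s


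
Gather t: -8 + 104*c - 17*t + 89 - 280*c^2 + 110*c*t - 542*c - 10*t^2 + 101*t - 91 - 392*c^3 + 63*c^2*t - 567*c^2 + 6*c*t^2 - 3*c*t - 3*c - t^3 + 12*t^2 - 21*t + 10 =-392*c^3 - 847*c^2 - 441*c - t^3 + t^2*(6*c + 2) + t*(63*c^2 + 107*c + 63)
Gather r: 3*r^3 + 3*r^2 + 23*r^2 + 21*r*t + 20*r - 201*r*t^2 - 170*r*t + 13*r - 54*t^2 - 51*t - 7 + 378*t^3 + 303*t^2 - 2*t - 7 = 3*r^3 + 26*r^2 + r*(-201*t^2 - 149*t + 33) + 378*t^3 + 249*t^2 - 53*t - 14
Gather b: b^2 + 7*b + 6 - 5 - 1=b^2 + 7*b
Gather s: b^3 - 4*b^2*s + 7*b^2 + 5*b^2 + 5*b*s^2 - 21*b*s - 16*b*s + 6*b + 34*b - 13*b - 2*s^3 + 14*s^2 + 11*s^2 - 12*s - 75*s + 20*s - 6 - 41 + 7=b^3 + 12*b^2 + 27*b - 2*s^3 + s^2*(5*b + 25) + s*(-4*b^2 - 37*b - 67) - 40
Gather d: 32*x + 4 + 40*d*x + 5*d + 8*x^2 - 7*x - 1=d*(40*x + 5) + 8*x^2 + 25*x + 3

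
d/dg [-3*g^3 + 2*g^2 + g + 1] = -9*g^2 + 4*g + 1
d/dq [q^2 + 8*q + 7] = 2*q + 8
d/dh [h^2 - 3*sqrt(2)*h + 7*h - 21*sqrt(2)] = 2*h - 3*sqrt(2) + 7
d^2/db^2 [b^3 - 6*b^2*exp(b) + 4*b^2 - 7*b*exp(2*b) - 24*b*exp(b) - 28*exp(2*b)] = -6*b^2*exp(b) - 28*b*exp(2*b) - 48*b*exp(b) + 6*b - 140*exp(2*b) - 60*exp(b) + 8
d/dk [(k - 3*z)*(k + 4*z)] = 2*k + z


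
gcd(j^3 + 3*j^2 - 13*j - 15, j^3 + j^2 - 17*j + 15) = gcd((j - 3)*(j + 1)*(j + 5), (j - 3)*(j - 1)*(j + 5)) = j^2 + 2*j - 15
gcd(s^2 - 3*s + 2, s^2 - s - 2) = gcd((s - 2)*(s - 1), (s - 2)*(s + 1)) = s - 2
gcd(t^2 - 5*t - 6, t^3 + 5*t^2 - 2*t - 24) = 1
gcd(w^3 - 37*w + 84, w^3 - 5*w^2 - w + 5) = 1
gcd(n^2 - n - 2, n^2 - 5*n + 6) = n - 2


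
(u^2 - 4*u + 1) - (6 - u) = u^2 - 3*u - 5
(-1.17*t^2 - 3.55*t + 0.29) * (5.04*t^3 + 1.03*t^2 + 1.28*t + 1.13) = -5.8968*t^5 - 19.0971*t^4 - 3.6925*t^3 - 5.5674*t^2 - 3.6403*t + 0.3277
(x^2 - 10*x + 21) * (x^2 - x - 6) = x^4 - 11*x^3 + 25*x^2 + 39*x - 126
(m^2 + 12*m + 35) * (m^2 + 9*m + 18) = m^4 + 21*m^3 + 161*m^2 + 531*m + 630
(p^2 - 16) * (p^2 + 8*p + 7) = p^4 + 8*p^3 - 9*p^2 - 128*p - 112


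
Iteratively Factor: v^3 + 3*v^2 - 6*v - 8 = (v + 1)*(v^2 + 2*v - 8) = (v - 2)*(v + 1)*(v + 4)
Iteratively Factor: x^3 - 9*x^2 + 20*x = (x - 4)*(x^2 - 5*x) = x*(x - 4)*(x - 5)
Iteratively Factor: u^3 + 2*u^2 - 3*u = (u - 1)*(u^2 + 3*u) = u*(u - 1)*(u + 3)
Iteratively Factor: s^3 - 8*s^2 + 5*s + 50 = (s - 5)*(s^2 - 3*s - 10) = (s - 5)*(s + 2)*(s - 5)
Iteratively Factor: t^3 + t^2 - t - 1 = (t - 1)*(t^2 + 2*t + 1) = (t - 1)*(t + 1)*(t + 1)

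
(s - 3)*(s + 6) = s^2 + 3*s - 18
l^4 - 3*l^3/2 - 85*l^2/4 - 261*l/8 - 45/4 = (l - 6)*(l + 1/2)*(l + 3/2)*(l + 5/2)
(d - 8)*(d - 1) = d^2 - 9*d + 8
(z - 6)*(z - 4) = z^2 - 10*z + 24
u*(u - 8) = u^2 - 8*u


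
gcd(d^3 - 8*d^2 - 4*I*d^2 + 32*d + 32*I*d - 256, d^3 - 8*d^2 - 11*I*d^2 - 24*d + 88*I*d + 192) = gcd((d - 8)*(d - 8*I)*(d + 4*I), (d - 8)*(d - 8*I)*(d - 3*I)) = d^2 + d*(-8 - 8*I) + 64*I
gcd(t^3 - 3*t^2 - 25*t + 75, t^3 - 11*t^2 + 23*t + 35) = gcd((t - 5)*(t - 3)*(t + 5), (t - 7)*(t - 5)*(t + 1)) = t - 5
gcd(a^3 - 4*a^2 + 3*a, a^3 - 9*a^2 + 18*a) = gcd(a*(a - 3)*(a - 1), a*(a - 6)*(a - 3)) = a^2 - 3*a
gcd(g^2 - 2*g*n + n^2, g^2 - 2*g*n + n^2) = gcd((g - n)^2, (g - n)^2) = g^2 - 2*g*n + n^2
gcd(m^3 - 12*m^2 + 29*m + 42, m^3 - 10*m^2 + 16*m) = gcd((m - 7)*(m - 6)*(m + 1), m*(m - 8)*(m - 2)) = 1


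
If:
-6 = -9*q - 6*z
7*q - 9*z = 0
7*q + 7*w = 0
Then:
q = 18/41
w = -18/41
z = 14/41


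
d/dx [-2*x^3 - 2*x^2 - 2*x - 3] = -6*x^2 - 4*x - 2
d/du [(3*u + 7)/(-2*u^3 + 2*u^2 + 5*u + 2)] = (12*u^3 + 36*u^2 - 28*u - 29)/(4*u^6 - 8*u^5 - 16*u^4 + 12*u^3 + 33*u^2 + 20*u + 4)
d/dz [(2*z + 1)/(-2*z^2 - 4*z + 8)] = (z^2 + z + 5)/(z^4 + 4*z^3 - 4*z^2 - 16*z + 16)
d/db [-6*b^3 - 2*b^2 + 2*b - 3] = -18*b^2 - 4*b + 2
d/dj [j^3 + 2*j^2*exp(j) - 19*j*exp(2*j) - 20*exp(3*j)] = 2*j^2*exp(j) + 3*j^2 - 38*j*exp(2*j) + 4*j*exp(j) - 60*exp(3*j) - 19*exp(2*j)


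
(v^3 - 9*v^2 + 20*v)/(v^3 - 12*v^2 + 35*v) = (v - 4)/(v - 7)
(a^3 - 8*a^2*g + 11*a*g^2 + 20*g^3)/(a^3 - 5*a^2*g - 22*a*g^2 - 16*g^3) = (a^2 - 9*a*g + 20*g^2)/(a^2 - 6*a*g - 16*g^2)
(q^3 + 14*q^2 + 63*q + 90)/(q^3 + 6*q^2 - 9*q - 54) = (q + 5)/(q - 3)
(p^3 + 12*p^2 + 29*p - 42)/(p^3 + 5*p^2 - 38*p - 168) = (p^2 + 5*p - 6)/(p^2 - 2*p - 24)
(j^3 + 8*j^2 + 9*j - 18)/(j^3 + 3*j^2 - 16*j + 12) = (j + 3)/(j - 2)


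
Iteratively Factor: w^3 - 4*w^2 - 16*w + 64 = (w - 4)*(w^2 - 16) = (w - 4)*(w + 4)*(w - 4)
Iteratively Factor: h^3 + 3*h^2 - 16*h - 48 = (h - 4)*(h^2 + 7*h + 12) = (h - 4)*(h + 4)*(h + 3)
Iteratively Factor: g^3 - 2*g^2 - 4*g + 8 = (g + 2)*(g^2 - 4*g + 4) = (g - 2)*(g + 2)*(g - 2)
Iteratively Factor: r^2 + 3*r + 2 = (r + 1)*(r + 2)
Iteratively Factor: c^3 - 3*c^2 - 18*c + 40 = (c - 2)*(c^2 - c - 20) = (c - 5)*(c - 2)*(c + 4)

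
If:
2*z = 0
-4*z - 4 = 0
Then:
No Solution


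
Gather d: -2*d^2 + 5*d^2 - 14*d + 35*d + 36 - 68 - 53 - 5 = 3*d^2 + 21*d - 90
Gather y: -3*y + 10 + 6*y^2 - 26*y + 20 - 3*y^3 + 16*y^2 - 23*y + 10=-3*y^3 + 22*y^2 - 52*y + 40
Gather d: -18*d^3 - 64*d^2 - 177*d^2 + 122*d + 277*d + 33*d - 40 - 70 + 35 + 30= -18*d^3 - 241*d^2 + 432*d - 45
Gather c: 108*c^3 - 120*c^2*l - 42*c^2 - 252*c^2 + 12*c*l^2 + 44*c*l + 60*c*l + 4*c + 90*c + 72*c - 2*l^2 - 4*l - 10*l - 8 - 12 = 108*c^3 + c^2*(-120*l - 294) + c*(12*l^2 + 104*l + 166) - 2*l^2 - 14*l - 20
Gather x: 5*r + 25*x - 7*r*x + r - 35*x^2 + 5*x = 6*r - 35*x^2 + x*(30 - 7*r)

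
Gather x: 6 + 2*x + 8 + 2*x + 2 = 4*x + 16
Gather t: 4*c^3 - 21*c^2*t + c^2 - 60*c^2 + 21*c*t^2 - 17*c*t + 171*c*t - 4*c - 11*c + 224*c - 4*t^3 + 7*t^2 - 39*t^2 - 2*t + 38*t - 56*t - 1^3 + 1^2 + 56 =4*c^3 - 59*c^2 + 209*c - 4*t^3 + t^2*(21*c - 32) + t*(-21*c^2 + 154*c - 20) + 56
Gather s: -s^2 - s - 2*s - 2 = -s^2 - 3*s - 2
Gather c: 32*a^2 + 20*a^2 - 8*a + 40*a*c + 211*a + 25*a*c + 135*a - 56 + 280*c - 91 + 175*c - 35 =52*a^2 + 338*a + c*(65*a + 455) - 182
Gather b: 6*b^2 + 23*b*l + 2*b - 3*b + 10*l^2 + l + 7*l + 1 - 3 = 6*b^2 + b*(23*l - 1) + 10*l^2 + 8*l - 2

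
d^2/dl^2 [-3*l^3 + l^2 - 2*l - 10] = 2 - 18*l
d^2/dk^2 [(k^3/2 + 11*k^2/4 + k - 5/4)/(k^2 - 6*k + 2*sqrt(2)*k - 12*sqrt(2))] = (-46*sqrt(2)*k^3 + 158*k^3 - 303*k^2 + 828*sqrt(2)*k^2 + 114*sqrt(2)*k + 1818*k - 228*sqrt(2) + 3140)/(2*(k^6 - 18*k^5 + 6*sqrt(2)*k^5 - 108*sqrt(2)*k^4 + 132*k^4 - 648*k^3 + 664*sqrt(2)*k^3 - 1584*sqrt(2)*k^2 + 2592*k^2 - 5184*k + 1728*sqrt(2)*k - 3456*sqrt(2)))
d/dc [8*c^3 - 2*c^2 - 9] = 4*c*(6*c - 1)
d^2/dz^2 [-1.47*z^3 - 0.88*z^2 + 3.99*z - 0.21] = -8.82*z - 1.76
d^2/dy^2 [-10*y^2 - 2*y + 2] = -20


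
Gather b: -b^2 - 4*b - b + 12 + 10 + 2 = -b^2 - 5*b + 24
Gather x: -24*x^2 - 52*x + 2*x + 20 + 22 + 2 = -24*x^2 - 50*x + 44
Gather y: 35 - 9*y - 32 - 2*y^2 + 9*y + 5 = 8 - 2*y^2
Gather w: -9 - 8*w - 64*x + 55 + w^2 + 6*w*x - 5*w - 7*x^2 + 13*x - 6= w^2 + w*(6*x - 13) - 7*x^2 - 51*x + 40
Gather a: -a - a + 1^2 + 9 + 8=18 - 2*a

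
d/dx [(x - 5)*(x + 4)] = 2*x - 1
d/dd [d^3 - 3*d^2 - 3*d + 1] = 3*d^2 - 6*d - 3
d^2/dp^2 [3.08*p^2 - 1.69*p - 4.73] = 6.16000000000000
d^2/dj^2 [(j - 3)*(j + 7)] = 2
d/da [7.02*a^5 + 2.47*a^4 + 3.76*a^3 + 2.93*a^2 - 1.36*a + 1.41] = 35.1*a^4 + 9.88*a^3 + 11.28*a^2 + 5.86*a - 1.36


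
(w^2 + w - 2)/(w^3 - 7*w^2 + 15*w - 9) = (w + 2)/(w^2 - 6*w + 9)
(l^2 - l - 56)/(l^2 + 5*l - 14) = (l - 8)/(l - 2)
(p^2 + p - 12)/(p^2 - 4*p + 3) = (p + 4)/(p - 1)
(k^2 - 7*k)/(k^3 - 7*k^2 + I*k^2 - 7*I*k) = 1/(k + I)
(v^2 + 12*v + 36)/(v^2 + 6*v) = (v + 6)/v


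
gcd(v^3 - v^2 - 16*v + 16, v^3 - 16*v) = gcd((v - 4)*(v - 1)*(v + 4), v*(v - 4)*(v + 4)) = v^2 - 16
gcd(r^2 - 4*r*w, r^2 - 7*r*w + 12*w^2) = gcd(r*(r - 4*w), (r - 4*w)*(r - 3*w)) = r - 4*w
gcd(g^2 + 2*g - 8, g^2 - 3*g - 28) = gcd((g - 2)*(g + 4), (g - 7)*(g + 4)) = g + 4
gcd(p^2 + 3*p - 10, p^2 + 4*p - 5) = p + 5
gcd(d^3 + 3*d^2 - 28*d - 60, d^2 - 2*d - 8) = d + 2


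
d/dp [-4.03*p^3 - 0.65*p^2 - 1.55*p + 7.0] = -12.09*p^2 - 1.3*p - 1.55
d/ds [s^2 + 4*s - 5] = 2*s + 4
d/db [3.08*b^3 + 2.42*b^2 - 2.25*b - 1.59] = 9.24*b^2 + 4.84*b - 2.25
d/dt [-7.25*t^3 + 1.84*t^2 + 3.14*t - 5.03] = -21.75*t^2 + 3.68*t + 3.14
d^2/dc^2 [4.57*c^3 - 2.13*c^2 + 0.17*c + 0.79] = 27.42*c - 4.26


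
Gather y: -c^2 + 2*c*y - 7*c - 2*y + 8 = -c^2 - 7*c + y*(2*c - 2) + 8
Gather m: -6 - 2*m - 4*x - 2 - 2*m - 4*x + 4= -4*m - 8*x - 4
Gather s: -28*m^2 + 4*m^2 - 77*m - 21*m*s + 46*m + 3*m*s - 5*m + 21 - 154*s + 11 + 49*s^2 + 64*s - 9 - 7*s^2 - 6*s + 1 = -24*m^2 - 36*m + 42*s^2 + s*(-18*m - 96) + 24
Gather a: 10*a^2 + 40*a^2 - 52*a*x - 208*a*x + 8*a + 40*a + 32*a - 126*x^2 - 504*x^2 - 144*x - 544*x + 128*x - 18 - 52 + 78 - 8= 50*a^2 + a*(80 - 260*x) - 630*x^2 - 560*x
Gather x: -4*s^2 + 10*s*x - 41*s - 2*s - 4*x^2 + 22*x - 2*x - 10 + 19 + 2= -4*s^2 - 43*s - 4*x^2 + x*(10*s + 20) + 11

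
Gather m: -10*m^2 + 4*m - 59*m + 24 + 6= -10*m^2 - 55*m + 30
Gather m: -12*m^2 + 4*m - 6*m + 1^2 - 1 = -12*m^2 - 2*m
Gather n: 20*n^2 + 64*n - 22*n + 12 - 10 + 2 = 20*n^2 + 42*n + 4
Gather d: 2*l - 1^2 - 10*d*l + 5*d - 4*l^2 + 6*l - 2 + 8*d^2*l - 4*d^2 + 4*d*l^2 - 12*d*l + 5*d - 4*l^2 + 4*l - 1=d^2*(8*l - 4) + d*(4*l^2 - 22*l + 10) - 8*l^2 + 12*l - 4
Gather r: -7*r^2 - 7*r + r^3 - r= r^3 - 7*r^2 - 8*r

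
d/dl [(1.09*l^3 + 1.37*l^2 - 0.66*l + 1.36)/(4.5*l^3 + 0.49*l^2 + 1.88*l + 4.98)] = (-5.6309*l^4 + 10.0384*l^3 + 0.823599999999999*l^2 + 12.3124*l - 5.8436)/(20.25*l^6 + 4.41*l^5 + 17.1601*l^4 + 46.6624*l^3 + 8.4148*l^2 + 18.7248*l + 24.8004)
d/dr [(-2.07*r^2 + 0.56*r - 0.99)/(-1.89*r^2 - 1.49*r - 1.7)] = (4.1427*r^2 + 3.2958*r - 2.4271)/(3.5721*r^4 + 5.6322*r^3 + 8.6461*r^2 + 5.066*r + 2.89)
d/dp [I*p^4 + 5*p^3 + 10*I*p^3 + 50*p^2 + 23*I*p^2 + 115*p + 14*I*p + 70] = 4*I*p^3 + p^2*(15 + 30*I) + p*(100 + 46*I) + 115 + 14*I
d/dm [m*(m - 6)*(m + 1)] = 3*m^2 - 10*m - 6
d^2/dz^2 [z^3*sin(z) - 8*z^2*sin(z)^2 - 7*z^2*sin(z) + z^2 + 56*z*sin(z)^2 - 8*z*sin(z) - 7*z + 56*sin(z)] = -z^3*sin(z) + 7*z^2*sin(z) + 6*z^2*cos(z) - 16*z^2*cos(2*z) + 14*z*sin(z) - 32*z*sin(2*z) - 28*z*cos(z) + 112*z*cos(2*z) - 70*sin(z) + 112*sin(2*z) - 16*cos(z) + 8*cos(2*z) - 6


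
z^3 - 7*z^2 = z^2*(z - 7)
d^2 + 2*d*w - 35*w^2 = (d - 5*w)*(d + 7*w)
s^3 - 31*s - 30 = (s - 6)*(s + 1)*(s + 5)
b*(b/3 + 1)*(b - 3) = b^3/3 - 3*b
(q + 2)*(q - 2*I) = q^2 + 2*q - 2*I*q - 4*I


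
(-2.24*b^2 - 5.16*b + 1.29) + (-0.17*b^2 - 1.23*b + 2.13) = -2.41*b^2 - 6.39*b + 3.42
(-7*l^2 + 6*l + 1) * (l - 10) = -7*l^3 + 76*l^2 - 59*l - 10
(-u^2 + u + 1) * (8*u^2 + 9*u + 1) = -8*u^4 - u^3 + 16*u^2 + 10*u + 1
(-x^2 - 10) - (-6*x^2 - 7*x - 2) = 5*x^2 + 7*x - 8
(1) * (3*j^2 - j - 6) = 3*j^2 - j - 6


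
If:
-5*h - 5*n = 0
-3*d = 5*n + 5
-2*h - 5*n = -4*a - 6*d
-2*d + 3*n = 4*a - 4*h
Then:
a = 15/32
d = -5/8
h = 5/8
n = -5/8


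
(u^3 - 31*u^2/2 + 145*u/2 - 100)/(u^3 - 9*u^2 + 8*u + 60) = (u^2 - 21*u/2 + 20)/(u^2 - 4*u - 12)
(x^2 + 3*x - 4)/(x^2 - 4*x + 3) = (x + 4)/(x - 3)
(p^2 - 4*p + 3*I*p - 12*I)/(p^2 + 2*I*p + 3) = (p - 4)/(p - I)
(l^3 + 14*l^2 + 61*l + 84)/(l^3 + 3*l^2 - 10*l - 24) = (l^2 + 10*l + 21)/(l^2 - l - 6)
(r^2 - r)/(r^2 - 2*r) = (r - 1)/(r - 2)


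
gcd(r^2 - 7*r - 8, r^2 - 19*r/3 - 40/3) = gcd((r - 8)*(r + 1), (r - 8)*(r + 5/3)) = r - 8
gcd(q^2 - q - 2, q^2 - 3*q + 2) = q - 2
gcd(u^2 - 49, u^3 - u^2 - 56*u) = u + 7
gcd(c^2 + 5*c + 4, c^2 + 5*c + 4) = c^2 + 5*c + 4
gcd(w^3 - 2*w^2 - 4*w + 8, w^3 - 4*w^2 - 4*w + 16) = w^2 - 4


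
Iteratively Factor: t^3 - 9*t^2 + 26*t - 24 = (t - 4)*(t^2 - 5*t + 6) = (t - 4)*(t - 2)*(t - 3)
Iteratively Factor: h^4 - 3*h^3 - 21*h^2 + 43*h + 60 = (h + 1)*(h^3 - 4*h^2 - 17*h + 60) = (h + 1)*(h + 4)*(h^2 - 8*h + 15) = (h - 5)*(h + 1)*(h + 4)*(h - 3)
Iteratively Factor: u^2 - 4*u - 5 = (u - 5)*(u + 1)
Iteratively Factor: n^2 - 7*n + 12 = (n - 4)*(n - 3)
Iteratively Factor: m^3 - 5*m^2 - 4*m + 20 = (m + 2)*(m^2 - 7*m + 10) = (m - 2)*(m + 2)*(m - 5)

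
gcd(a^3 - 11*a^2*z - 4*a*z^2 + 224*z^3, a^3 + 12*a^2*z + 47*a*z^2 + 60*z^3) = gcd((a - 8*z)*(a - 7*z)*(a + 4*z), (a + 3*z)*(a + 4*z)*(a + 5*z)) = a + 4*z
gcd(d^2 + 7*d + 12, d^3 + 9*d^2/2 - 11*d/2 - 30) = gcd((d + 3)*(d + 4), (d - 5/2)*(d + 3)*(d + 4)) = d^2 + 7*d + 12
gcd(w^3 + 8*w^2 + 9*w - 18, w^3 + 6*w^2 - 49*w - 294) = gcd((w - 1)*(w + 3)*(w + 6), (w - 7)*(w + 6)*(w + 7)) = w + 6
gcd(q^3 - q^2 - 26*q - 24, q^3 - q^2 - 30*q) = q - 6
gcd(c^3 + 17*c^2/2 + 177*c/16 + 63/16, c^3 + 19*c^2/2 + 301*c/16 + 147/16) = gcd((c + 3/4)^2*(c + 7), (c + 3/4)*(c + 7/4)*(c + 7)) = c^2 + 31*c/4 + 21/4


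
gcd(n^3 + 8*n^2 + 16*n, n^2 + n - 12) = n + 4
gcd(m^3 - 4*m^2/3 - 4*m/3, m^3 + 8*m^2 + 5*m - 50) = m - 2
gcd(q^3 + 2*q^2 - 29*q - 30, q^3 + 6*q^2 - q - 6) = q^2 + 7*q + 6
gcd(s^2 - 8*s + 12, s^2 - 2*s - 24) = s - 6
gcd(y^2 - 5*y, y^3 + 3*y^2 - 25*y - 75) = y - 5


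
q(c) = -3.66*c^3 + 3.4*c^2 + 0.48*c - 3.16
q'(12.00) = -1499.04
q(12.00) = -5832.28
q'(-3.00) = -118.74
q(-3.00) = 124.82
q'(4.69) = -209.15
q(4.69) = -303.69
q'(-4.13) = -214.89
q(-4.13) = 310.68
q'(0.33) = 1.53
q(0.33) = -2.76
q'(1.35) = -10.35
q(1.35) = -5.32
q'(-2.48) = -83.92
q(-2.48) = 72.39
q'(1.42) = -12.00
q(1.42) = -6.10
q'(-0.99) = -17.01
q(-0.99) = 3.25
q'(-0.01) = 0.41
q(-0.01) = -3.16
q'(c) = -10.98*c^2 + 6.8*c + 0.48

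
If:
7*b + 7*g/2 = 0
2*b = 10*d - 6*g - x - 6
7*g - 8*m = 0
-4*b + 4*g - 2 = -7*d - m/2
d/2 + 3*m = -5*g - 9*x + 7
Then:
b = 1312/9005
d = 4986/9005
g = -2624/9005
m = -2296/9005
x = 1790/1801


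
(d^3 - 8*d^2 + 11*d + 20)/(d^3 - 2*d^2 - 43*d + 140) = (d + 1)/(d + 7)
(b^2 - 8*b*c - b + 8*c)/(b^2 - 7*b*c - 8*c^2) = (b - 1)/(b + c)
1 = 1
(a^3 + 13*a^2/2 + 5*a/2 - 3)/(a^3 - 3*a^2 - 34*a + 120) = (2*a^2 + a - 1)/(2*(a^2 - 9*a + 20))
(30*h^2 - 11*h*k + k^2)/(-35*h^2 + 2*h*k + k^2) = (-6*h + k)/(7*h + k)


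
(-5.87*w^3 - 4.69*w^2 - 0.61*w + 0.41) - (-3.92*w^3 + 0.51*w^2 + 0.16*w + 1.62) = -1.95*w^3 - 5.2*w^2 - 0.77*w - 1.21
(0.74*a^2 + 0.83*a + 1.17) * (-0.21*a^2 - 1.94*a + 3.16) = -0.1554*a^4 - 1.6099*a^3 + 0.4825*a^2 + 0.353*a + 3.6972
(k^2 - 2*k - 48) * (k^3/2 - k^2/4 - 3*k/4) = k^5/2 - 5*k^4/4 - 97*k^3/4 + 27*k^2/2 + 36*k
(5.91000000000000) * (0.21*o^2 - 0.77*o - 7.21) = 1.2411*o^2 - 4.5507*o - 42.6111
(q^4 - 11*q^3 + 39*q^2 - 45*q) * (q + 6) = q^5 - 5*q^4 - 27*q^3 + 189*q^2 - 270*q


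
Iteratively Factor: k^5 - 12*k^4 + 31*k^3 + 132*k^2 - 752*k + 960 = (k + 4)*(k^4 - 16*k^3 + 95*k^2 - 248*k + 240) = (k - 3)*(k + 4)*(k^3 - 13*k^2 + 56*k - 80) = (k - 4)*(k - 3)*(k + 4)*(k^2 - 9*k + 20) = (k - 5)*(k - 4)*(k - 3)*(k + 4)*(k - 4)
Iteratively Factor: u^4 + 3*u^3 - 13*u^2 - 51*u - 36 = (u + 1)*(u^3 + 2*u^2 - 15*u - 36) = (u + 1)*(u + 3)*(u^2 - u - 12) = (u + 1)*(u + 3)^2*(u - 4)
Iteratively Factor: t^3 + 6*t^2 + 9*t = (t + 3)*(t^2 + 3*t) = (t + 3)^2*(t)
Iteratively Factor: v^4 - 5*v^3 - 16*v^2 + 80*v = (v + 4)*(v^3 - 9*v^2 + 20*v) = (v - 4)*(v + 4)*(v^2 - 5*v) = v*(v - 4)*(v + 4)*(v - 5)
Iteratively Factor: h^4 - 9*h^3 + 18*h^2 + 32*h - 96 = (h - 4)*(h^3 - 5*h^2 - 2*h + 24) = (h - 4)*(h - 3)*(h^2 - 2*h - 8) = (h - 4)^2*(h - 3)*(h + 2)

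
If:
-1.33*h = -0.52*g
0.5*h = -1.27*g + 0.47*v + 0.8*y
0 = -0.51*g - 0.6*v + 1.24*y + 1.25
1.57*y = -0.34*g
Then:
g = 0.44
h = 0.17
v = 1.52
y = -0.09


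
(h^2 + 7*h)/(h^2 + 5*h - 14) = h/(h - 2)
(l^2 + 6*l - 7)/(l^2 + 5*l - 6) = (l + 7)/(l + 6)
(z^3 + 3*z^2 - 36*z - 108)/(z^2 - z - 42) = (z^2 - 3*z - 18)/(z - 7)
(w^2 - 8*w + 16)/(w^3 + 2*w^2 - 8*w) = (w^2 - 8*w + 16)/(w*(w^2 + 2*w - 8))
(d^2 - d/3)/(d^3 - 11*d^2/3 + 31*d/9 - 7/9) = 3*d/(3*d^2 - 10*d + 7)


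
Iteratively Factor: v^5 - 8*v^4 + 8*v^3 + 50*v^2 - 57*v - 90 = (v - 3)*(v^4 - 5*v^3 - 7*v^2 + 29*v + 30) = (v - 5)*(v - 3)*(v^3 - 7*v - 6) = (v - 5)*(v - 3)*(v + 2)*(v^2 - 2*v - 3) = (v - 5)*(v - 3)*(v + 1)*(v + 2)*(v - 3)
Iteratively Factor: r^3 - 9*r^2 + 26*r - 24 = (r - 4)*(r^2 - 5*r + 6) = (r - 4)*(r - 3)*(r - 2)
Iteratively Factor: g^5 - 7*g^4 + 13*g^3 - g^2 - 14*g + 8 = (g - 1)*(g^4 - 6*g^3 + 7*g^2 + 6*g - 8) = (g - 4)*(g - 1)*(g^3 - 2*g^2 - g + 2) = (g - 4)*(g - 1)^2*(g^2 - g - 2) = (g - 4)*(g - 1)^2*(g + 1)*(g - 2)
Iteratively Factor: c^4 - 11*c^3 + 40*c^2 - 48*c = (c - 4)*(c^3 - 7*c^2 + 12*c) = (c - 4)^2*(c^2 - 3*c) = (c - 4)^2*(c - 3)*(c)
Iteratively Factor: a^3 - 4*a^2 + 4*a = (a)*(a^2 - 4*a + 4) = a*(a - 2)*(a - 2)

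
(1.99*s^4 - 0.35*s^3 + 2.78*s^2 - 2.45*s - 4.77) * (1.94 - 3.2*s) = -6.368*s^5 + 4.9806*s^4 - 9.575*s^3 + 13.2332*s^2 + 10.511*s - 9.2538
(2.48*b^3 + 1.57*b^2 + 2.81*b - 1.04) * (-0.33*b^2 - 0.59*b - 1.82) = -0.8184*b^5 - 1.9813*b^4 - 6.3672*b^3 - 4.1721*b^2 - 4.5006*b + 1.8928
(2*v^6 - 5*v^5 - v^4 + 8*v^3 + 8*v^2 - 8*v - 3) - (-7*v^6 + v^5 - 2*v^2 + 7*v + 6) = 9*v^6 - 6*v^5 - v^4 + 8*v^3 + 10*v^2 - 15*v - 9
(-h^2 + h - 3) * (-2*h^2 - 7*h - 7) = 2*h^4 + 5*h^3 + 6*h^2 + 14*h + 21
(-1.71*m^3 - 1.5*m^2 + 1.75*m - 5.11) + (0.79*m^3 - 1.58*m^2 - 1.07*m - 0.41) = -0.92*m^3 - 3.08*m^2 + 0.68*m - 5.52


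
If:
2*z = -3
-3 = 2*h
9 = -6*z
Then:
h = -3/2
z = -3/2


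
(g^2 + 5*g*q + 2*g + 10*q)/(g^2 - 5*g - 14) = (g + 5*q)/(g - 7)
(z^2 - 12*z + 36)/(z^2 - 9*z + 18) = (z - 6)/(z - 3)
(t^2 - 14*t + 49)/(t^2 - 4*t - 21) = (t - 7)/(t + 3)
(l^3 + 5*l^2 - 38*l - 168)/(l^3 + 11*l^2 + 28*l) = (l - 6)/l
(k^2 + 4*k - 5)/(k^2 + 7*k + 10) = (k - 1)/(k + 2)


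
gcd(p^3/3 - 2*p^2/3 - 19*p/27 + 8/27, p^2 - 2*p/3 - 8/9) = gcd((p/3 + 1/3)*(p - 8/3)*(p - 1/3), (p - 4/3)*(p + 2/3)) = 1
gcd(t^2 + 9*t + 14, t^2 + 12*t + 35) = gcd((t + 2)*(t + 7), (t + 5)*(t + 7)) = t + 7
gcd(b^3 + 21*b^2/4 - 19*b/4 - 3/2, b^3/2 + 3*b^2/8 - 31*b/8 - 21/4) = 1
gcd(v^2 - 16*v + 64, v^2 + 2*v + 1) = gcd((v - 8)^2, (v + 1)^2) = 1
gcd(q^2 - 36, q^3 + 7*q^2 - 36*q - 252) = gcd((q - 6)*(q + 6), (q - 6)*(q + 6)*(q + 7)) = q^2 - 36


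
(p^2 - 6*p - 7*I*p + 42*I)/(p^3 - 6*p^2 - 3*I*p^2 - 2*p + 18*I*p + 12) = (p - 7*I)/(p^2 - 3*I*p - 2)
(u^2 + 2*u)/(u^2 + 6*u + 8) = u/(u + 4)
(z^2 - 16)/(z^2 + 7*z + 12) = (z - 4)/(z + 3)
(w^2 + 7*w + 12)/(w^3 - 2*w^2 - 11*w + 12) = (w + 4)/(w^2 - 5*w + 4)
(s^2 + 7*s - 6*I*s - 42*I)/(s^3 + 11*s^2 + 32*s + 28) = (s - 6*I)/(s^2 + 4*s + 4)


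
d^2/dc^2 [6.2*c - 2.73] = 0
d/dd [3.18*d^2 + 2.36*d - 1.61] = 6.36*d + 2.36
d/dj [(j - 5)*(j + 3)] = 2*j - 2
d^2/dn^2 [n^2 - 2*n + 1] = 2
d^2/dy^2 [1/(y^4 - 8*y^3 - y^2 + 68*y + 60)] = 2*((-6*y^2 + 24*y + 1)*(y^4 - 8*y^3 - y^2 + 68*y + 60) + 4*(2*y^3 - 12*y^2 - y + 34)^2)/(y^4 - 8*y^3 - y^2 + 68*y + 60)^3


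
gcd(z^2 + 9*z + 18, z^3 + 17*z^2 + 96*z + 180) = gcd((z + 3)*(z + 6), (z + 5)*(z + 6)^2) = z + 6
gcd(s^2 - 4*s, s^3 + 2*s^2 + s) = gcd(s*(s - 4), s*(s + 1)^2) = s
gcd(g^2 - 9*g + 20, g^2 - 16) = g - 4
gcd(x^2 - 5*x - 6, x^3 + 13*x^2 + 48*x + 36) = x + 1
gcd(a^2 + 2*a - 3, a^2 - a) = a - 1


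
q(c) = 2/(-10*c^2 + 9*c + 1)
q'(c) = 2*(20*c - 9)/(-10*c^2 + 9*c + 1)^2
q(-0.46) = -0.38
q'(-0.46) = -1.32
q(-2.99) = -0.02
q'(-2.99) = -0.01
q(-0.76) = -0.17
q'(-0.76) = -0.36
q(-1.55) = -0.05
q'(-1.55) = -0.06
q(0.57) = 0.69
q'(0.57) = 0.58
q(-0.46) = -0.38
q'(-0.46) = -1.32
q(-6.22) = -0.00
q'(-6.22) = -0.00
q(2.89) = -0.04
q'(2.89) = 0.03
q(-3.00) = -0.02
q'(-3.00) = -0.01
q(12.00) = 0.00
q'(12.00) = 0.00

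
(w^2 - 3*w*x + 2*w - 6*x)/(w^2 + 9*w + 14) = (w - 3*x)/(w + 7)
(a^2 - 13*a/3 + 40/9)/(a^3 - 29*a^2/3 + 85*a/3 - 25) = (a - 8/3)/(a^2 - 8*a + 15)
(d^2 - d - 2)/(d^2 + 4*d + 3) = (d - 2)/(d + 3)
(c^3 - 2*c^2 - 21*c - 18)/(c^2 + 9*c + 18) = (c^2 - 5*c - 6)/(c + 6)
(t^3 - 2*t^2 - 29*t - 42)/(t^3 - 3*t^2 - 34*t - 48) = (t - 7)/(t - 8)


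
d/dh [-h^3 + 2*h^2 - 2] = h*(4 - 3*h)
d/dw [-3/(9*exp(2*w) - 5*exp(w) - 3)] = (54*exp(w) - 15)*exp(w)/(-9*exp(2*w) + 5*exp(w) + 3)^2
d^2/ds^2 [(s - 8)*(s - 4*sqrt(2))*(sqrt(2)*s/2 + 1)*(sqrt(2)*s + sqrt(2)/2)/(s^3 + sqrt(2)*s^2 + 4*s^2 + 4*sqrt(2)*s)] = 4*(21*s^6 + 23*sqrt(2)*s^6 + 87*sqrt(2)*s^5 + 138*s^5 + 270*s^4 + 234*sqrt(2)*s^4 + 314*sqrt(2)*s^3 + 668*s^3 + 576*sqrt(2)*s^2 + 864*s^2 + 384*s + 768*sqrt(2)*s + 512)/(s^3*(s^6 + 3*sqrt(2)*s^5 + 12*s^5 + 36*sqrt(2)*s^4 + 54*s^4 + 136*s^3 + 146*sqrt(2)*s^3 + 288*s^2 + 216*sqrt(2)*s^2 + 96*sqrt(2)*s + 384*s + 128*sqrt(2)))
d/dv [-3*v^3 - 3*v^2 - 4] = 3*v*(-3*v - 2)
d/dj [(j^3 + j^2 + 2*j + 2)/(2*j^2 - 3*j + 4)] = (2*j^4 - 6*j^3 + 5*j^2 + 14)/(4*j^4 - 12*j^3 + 25*j^2 - 24*j + 16)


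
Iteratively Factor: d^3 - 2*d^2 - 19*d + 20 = (d + 4)*(d^2 - 6*d + 5) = (d - 5)*(d + 4)*(d - 1)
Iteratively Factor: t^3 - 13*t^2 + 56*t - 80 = (t - 4)*(t^2 - 9*t + 20) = (t - 4)^2*(t - 5)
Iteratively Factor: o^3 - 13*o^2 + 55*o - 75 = (o - 5)*(o^2 - 8*o + 15) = (o - 5)^2*(o - 3)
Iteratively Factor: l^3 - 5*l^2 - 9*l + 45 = (l - 3)*(l^2 - 2*l - 15) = (l - 5)*(l - 3)*(l + 3)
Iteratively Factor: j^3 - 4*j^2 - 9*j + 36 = (j + 3)*(j^2 - 7*j + 12) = (j - 4)*(j + 3)*(j - 3)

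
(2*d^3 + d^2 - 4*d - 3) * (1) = 2*d^3 + d^2 - 4*d - 3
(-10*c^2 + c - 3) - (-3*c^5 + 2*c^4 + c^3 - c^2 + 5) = 3*c^5 - 2*c^4 - c^3 - 9*c^2 + c - 8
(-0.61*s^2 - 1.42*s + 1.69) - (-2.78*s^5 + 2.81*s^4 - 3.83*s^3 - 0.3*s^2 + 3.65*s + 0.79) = 2.78*s^5 - 2.81*s^4 + 3.83*s^3 - 0.31*s^2 - 5.07*s + 0.9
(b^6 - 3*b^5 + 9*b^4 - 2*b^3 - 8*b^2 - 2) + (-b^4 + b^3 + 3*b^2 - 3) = b^6 - 3*b^5 + 8*b^4 - b^3 - 5*b^2 - 5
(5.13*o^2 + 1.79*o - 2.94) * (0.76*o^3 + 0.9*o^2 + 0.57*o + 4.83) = 3.8988*o^5 + 5.9774*o^4 + 2.3007*o^3 + 23.1522*o^2 + 6.9699*o - 14.2002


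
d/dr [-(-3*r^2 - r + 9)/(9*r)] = 1/3 + r^(-2)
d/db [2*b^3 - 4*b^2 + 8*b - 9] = 6*b^2 - 8*b + 8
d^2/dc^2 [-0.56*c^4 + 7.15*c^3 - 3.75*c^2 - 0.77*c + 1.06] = -6.72*c^2 + 42.9*c - 7.5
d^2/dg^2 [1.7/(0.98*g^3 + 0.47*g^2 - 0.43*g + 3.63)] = (-(9.996*g + 1.598)*(0.98*g^3 + 0.47*g^2 - 0.43*g + 3.63) + 1.7*(2.94*g^2 + 0.94*g - 0.43)*(5.88*g^2 + 1.88*g - 0.86))/(0.98*g^3 + 0.47*g^2 - 0.43*g + 3.63)^3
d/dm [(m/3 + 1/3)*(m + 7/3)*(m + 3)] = m^2 + 38*m/9 + 37/9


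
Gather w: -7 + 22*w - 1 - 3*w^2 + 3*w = -3*w^2 + 25*w - 8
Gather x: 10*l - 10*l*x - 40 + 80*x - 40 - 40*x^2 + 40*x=10*l - 40*x^2 + x*(120 - 10*l) - 80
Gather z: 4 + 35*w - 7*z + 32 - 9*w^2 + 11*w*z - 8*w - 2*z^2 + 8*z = -9*w^2 + 27*w - 2*z^2 + z*(11*w + 1) + 36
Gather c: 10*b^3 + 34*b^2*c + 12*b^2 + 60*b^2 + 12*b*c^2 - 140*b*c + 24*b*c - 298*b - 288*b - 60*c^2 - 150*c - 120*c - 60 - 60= 10*b^3 + 72*b^2 - 586*b + c^2*(12*b - 60) + c*(34*b^2 - 116*b - 270) - 120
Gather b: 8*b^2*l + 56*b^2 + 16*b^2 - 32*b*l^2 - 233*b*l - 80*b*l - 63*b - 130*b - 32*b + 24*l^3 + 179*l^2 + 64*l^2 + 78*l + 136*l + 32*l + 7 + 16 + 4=b^2*(8*l + 72) + b*(-32*l^2 - 313*l - 225) + 24*l^3 + 243*l^2 + 246*l + 27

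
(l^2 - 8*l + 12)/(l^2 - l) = (l^2 - 8*l + 12)/(l*(l - 1))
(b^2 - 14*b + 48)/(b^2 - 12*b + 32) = (b - 6)/(b - 4)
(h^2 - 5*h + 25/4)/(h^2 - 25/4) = (2*h - 5)/(2*h + 5)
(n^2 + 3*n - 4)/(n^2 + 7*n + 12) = (n - 1)/(n + 3)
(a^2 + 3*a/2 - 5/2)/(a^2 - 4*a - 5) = (-2*a^2 - 3*a + 5)/(2*(-a^2 + 4*a + 5))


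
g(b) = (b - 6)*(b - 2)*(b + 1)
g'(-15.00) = 889.00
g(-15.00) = -4998.00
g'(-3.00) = 73.00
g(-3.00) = -90.00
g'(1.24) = -8.75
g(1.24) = 8.10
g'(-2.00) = 44.00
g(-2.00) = -32.00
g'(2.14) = -12.22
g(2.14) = -1.70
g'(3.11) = -10.52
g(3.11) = -13.18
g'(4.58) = 2.81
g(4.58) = -20.44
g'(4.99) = 8.84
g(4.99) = -18.09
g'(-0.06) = 4.85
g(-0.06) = 11.73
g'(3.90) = -4.97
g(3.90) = -19.55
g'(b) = (b - 6)*(b - 2) + (b - 6)*(b + 1) + (b - 2)*(b + 1)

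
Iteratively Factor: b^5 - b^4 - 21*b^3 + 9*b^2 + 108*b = (b - 4)*(b^4 + 3*b^3 - 9*b^2 - 27*b) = (b - 4)*(b + 3)*(b^3 - 9*b) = (b - 4)*(b + 3)^2*(b^2 - 3*b) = (b - 4)*(b - 3)*(b + 3)^2*(b)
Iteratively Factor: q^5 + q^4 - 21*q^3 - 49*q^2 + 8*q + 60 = (q - 1)*(q^4 + 2*q^3 - 19*q^2 - 68*q - 60) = (q - 1)*(q + 2)*(q^3 - 19*q - 30) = (q - 1)*(q + 2)^2*(q^2 - 2*q - 15) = (q - 5)*(q - 1)*(q + 2)^2*(q + 3)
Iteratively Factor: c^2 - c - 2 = (c - 2)*(c + 1)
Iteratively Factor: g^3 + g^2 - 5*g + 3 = (g - 1)*(g^2 + 2*g - 3) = (g - 1)^2*(g + 3)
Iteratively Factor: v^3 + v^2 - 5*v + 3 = (v - 1)*(v^2 + 2*v - 3) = (v - 1)*(v + 3)*(v - 1)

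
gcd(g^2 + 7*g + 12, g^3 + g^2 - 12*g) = g + 4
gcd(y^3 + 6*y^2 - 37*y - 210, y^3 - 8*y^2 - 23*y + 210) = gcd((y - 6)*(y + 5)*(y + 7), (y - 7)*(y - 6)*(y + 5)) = y^2 - y - 30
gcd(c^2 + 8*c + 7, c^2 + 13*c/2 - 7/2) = c + 7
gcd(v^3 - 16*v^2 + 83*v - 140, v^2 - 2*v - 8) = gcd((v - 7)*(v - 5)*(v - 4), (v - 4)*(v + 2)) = v - 4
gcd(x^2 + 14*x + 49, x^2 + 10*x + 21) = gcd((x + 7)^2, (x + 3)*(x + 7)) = x + 7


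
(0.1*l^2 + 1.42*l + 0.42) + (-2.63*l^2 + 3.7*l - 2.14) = -2.53*l^2 + 5.12*l - 1.72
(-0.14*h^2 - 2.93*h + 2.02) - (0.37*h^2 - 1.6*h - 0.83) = -0.51*h^2 - 1.33*h + 2.85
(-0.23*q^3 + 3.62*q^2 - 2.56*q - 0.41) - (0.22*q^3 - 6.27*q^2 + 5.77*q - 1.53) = -0.45*q^3 + 9.89*q^2 - 8.33*q + 1.12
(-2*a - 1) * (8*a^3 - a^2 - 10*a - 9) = -16*a^4 - 6*a^3 + 21*a^2 + 28*a + 9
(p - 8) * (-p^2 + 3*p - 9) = -p^3 + 11*p^2 - 33*p + 72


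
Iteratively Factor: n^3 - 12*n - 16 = (n + 2)*(n^2 - 2*n - 8) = (n + 2)^2*(n - 4)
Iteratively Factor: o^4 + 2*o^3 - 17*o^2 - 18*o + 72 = (o - 3)*(o^3 + 5*o^2 - 2*o - 24) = (o - 3)*(o + 4)*(o^2 + o - 6) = (o - 3)*(o + 3)*(o + 4)*(o - 2)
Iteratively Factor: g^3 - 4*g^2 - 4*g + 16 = (g - 2)*(g^2 - 2*g - 8) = (g - 4)*(g - 2)*(g + 2)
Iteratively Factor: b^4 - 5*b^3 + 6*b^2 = (b - 3)*(b^3 - 2*b^2) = b*(b - 3)*(b^2 - 2*b) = b*(b - 3)*(b - 2)*(b)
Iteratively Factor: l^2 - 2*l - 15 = (l + 3)*(l - 5)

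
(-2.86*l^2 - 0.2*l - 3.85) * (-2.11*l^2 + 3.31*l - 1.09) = 6.0346*l^4 - 9.0446*l^3 + 10.5789*l^2 - 12.5255*l + 4.1965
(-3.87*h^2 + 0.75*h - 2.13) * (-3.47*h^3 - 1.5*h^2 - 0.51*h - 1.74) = 13.4289*h^5 + 3.2025*h^4 + 8.2398*h^3 + 9.5463*h^2 - 0.2187*h + 3.7062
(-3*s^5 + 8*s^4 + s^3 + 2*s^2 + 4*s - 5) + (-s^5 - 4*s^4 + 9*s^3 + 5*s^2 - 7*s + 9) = -4*s^5 + 4*s^4 + 10*s^3 + 7*s^2 - 3*s + 4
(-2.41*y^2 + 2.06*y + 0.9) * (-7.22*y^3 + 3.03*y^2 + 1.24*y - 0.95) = 17.4002*y^5 - 22.1755*y^4 - 3.2446*y^3 + 7.5709*y^2 - 0.841*y - 0.855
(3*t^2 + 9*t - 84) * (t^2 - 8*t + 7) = 3*t^4 - 15*t^3 - 135*t^2 + 735*t - 588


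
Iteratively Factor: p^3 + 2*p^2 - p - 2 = (p + 2)*(p^2 - 1) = (p + 1)*(p + 2)*(p - 1)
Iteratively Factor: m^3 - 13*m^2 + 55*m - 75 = (m - 5)*(m^2 - 8*m + 15) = (m - 5)*(m - 3)*(m - 5)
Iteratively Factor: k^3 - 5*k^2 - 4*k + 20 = (k - 2)*(k^2 - 3*k - 10) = (k - 2)*(k + 2)*(k - 5)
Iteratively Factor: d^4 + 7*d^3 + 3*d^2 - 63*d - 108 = (d - 3)*(d^3 + 10*d^2 + 33*d + 36) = (d - 3)*(d + 4)*(d^2 + 6*d + 9) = (d - 3)*(d + 3)*(d + 4)*(d + 3)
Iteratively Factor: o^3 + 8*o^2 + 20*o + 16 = (o + 2)*(o^2 + 6*o + 8) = (o + 2)^2*(o + 4)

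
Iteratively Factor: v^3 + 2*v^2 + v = (v + 1)*(v^2 + v) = v*(v + 1)*(v + 1)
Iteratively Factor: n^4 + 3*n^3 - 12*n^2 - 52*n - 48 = (n + 2)*(n^3 + n^2 - 14*n - 24) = (n + 2)*(n + 3)*(n^2 - 2*n - 8) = (n + 2)^2*(n + 3)*(n - 4)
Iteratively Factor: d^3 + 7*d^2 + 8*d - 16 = (d - 1)*(d^2 + 8*d + 16) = (d - 1)*(d + 4)*(d + 4)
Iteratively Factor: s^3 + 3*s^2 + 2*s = (s + 1)*(s^2 + 2*s) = s*(s + 1)*(s + 2)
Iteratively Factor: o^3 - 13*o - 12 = (o - 4)*(o^2 + 4*o + 3) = (o - 4)*(o + 1)*(o + 3)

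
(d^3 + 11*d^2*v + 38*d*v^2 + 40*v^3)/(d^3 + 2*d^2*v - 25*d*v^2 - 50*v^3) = (-d - 4*v)/(-d + 5*v)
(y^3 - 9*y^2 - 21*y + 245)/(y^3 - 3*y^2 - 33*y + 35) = (y - 7)/(y - 1)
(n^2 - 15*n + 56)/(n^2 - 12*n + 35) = (n - 8)/(n - 5)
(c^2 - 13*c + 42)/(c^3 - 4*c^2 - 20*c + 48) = (c - 7)/(c^2 + 2*c - 8)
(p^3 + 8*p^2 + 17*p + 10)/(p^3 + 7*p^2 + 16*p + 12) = (p^2 + 6*p + 5)/(p^2 + 5*p + 6)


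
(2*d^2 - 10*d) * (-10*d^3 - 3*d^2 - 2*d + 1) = -20*d^5 + 94*d^4 + 26*d^3 + 22*d^2 - 10*d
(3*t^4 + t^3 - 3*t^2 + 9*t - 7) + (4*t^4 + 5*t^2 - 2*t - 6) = 7*t^4 + t^3 + 2*t^2 + 7*t - 13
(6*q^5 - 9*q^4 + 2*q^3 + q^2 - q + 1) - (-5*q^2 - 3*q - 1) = 6*q^5 - 9*q^4 + 2*q^3 + 6*q^2 + 2*q + 2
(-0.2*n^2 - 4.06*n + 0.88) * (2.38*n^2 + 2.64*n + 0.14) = -0.476*n^4 - 10.1908*n^3 - 8.652*n^2 + 1.7548*n + 0.1232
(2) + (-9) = -7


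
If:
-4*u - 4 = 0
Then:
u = -1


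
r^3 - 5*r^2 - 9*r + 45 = (r - 5)*(r - 3)*(r + 3)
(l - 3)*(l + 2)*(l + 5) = l^3 + 4*l^2 - 11*l - 30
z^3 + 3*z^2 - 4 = (z - 1)*(z + 2)^2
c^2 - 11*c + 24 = (c - 8)*(c - 3)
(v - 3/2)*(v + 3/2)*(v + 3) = v^3 + 3*v^2 - 9*v/4 - 27/4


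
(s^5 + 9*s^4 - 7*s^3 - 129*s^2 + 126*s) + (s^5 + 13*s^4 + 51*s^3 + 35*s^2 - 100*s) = 2*s^5 + 22*s^4 + 44*s^3 - 94*s^2 + 26*s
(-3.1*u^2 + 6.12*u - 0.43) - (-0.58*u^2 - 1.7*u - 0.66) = -2.52*u^2 + 7.82*u + 0.23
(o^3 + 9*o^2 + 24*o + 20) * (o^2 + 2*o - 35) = o^5 + 11*o^4 + 7*o^3 - 247*o^2 - 800*o - 700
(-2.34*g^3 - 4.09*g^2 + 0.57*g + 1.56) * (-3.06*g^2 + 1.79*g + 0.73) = 7.1604*g^5 + 8.3268*g^4 - 10.7735*g^3 - 6.739*g^2 + 3.2085*g + 1.1388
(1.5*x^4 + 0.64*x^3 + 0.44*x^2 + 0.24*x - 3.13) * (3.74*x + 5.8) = 5.61*x^5 + 11.0936*x^4 + 5.3576*x^3 + 3.4496*x^2 - 10.3142*x - 18.154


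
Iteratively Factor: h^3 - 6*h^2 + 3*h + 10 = (h - 5)*(h^2 - h - 2) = (h - 5)*(h - 2)*(h + 1)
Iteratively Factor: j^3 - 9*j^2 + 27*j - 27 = (j - 3)*(j^2 - 6*j + 9) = (j - 3)^2*(j - 3)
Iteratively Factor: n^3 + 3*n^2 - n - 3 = (n + 3)*(n^2 - 1) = (n - 1)*(n + 3)*(n + 1)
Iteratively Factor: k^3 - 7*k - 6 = (k + 1)*(k^2 - k - 6) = (k - 3)*(k + 1)*(k + 2)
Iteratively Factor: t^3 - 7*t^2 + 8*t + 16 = (t + 1)*(t^2 - 8*t + 16) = (t - 4)*(t + 1)*(t - 4)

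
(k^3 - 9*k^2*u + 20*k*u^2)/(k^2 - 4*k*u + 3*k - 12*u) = k*(k - 5*u)/(k + 3)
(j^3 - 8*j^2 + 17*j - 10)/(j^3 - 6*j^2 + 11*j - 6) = (j - 5)/(j - 3)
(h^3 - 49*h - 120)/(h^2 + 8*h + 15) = h - 8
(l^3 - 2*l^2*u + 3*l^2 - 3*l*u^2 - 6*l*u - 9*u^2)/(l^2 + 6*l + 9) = (l^2 - 2*l*u - 3*u^2)/(l + 3)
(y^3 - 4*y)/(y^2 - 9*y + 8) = y*(y^2 - 4)/(y^2 - 9*y + 8)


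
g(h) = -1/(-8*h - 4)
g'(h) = -8/(-8*h - 4)^2 = -1/(2*(2*h + 1)^2)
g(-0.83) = -0.38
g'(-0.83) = -1.15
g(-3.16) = -0.05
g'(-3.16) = -0.02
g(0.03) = 0.24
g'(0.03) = -0.44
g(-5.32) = -0.03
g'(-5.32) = -0.01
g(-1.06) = -0.22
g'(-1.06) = -0.40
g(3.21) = 0.03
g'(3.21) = -0.01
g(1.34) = 0.07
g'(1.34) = -0.04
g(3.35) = 0.03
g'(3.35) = -0.01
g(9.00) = 0.01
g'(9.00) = 0.00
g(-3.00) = -0.05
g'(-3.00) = -0.02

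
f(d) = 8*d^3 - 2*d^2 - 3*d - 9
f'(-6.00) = 885.00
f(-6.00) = -1791.00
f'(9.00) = 1905.00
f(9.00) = 5634.00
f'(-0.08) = -2.53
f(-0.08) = -8.78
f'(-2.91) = 211.87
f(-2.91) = -214.34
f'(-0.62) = 8.71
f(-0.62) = -9.82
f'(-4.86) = 583.31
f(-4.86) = -959.99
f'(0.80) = 9.16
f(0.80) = -8.58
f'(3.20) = 229.96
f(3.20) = 223.06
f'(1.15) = 24.14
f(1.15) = -2.93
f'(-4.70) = 545.96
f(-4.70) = -869.66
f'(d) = 24*d^2 - 4*d - 3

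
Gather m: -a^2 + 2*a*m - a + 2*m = -a^2 - a + m*(2*a + 2)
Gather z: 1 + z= z + 1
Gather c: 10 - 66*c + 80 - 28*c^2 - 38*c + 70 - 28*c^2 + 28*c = -56*c^2 - 76*c + 160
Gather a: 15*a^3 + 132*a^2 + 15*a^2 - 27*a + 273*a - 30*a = 15*a^3 + 147*a^2 + 216*a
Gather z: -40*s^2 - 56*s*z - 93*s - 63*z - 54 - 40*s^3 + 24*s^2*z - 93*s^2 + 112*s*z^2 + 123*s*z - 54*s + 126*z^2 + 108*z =-40*s^3 - 133*s^2 - 147*s + z^2*(112*s + 126) + z*(24*s^2 + 67*s + 45) - 54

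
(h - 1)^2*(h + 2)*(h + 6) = h^4 + 6*h^3 - 3*h^2 - 16*h + 12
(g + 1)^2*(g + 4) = g^3 + 6*g^2 + 9*g + 4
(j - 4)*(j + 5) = j^2 + j - 20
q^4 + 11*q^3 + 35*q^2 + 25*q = q*(q + 1)*(q + 5)^2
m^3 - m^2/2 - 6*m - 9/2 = (m - 3)*(m + 1)*(m + 3/2)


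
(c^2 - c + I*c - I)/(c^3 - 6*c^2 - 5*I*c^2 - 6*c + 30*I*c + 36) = (c^2 + c*(-1 + I) - I)/(c^3 + c^2*(-6 - 5*I) + c*(-6 + 30*I) + 36)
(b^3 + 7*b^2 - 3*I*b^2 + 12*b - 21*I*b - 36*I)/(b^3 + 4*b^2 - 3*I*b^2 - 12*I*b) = (b + 3)/b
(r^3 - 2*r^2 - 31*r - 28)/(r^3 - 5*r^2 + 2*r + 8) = (r^2 - 3*r - 28)/(r^2 - 6*r + 8)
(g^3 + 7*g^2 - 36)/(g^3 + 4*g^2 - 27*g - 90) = (g - 2)/(g - 5)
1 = 1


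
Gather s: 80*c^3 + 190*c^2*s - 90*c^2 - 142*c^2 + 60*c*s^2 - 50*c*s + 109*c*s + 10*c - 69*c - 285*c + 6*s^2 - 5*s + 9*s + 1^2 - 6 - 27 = 80*c^3 - 232*c^2 - 344*c + s^2*(60*c + 6) + s*(190*c^2 + 59*c + 4) - 32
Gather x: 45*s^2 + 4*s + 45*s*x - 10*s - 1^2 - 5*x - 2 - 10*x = 45*s^2 - 6*s + x*(45*s - 15) - 3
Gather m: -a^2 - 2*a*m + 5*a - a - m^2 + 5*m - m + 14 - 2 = -a^2 + 4*a - m^2 + m*(4 - 2*a) + 12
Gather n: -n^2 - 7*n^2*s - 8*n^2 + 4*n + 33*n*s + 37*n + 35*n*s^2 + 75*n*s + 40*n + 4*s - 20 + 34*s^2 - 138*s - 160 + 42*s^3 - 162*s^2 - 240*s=n^2*(-7*s - 9) + n*(35*s^2 + 108*s + 81) + 42*s^3 - 128*s^2 - 374*s - 180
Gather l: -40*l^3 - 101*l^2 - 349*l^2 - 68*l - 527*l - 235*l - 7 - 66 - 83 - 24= -40*l^3 - 450*l^2 - 830*l - 180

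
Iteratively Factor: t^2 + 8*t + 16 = (t + 4)*(t + 4)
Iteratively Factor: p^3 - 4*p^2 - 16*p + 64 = (p + 4)*(p^2 - 8*p + 16) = (p - 4)*(p + 4)*(p - 4)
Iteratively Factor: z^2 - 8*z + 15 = (z - 3)*(z - 5)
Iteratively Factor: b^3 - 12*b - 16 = (b + 2)*(b^2 - 2*b - 8) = (b + 2)^2*(b - 4)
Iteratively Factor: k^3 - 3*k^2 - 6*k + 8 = (k + 2)*(k^2 - 5*k + 4) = (k - 4)*(k + 2)*(k - 1)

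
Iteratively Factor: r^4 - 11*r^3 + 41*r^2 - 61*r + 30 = (r - 3)*(r^3 - 8*r^2 + 17*r - 10) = (r - 3)*(r - 1)*(r^2 - 7*r + 10) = (r - 5)*(r - 3)*(r - 1)*(r - 2)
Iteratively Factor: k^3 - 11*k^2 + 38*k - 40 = (k - 4)*(k^2 - 7*k + 10) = (k - 5)*(k - 4)*(k - 2)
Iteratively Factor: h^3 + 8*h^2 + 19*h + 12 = (h + 1)*(h^2 + 7*h + 12) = (h + 1)*(h + 4)*(h + 3)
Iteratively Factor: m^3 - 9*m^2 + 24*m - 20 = (m - 2)*(m^2 - 7*m + 10) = (m - 2)^2*(m - 5)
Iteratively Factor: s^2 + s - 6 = (s + 3)*(s - 2)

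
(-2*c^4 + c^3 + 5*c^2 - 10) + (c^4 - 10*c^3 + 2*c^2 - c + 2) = -c^4 - 9*c^3 + 7*c^2 - c - 8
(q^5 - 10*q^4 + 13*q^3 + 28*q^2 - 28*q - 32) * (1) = q^5 - 10*q^4 + 13*q^3 + 28*q^2 - 28*q - 32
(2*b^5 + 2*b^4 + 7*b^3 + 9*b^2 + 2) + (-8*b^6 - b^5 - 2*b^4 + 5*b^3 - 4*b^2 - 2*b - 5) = -8*b^6 + b^5 + 12*b^3 + 5*b^2 - 2*b - 3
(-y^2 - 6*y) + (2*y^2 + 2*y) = y^2 - 4*y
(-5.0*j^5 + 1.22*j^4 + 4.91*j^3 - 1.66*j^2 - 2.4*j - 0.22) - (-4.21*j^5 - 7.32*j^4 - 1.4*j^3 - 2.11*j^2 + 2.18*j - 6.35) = -0.79*j^5 + 8.54*j^4 + 6.31*j^3 + 0.45*j^2 - 4.58*j + 6.13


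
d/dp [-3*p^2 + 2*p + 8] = 2 - 6*p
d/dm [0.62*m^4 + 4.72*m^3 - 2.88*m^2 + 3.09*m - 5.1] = 2.48*m^3 + 14.16*m^2 - 5.76*m + 3.09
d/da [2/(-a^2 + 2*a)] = 4*(a - 1)/(a^2*(a - 2)^2)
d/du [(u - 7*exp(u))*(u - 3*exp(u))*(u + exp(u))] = -9*u^2*exp(u) + 3*u^2 + 22*u*exp(2*u) - 18*u*exp(u) + 63*exp(3*u) + 11*exp(2*u)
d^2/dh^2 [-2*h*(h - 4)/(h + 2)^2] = 16*(2*h - 5)/(h^4 + 8*h^3 + 24*h^2 + 32*h + 16)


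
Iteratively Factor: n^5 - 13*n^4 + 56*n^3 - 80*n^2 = (n - 4)*(n^4 - 9*n^3 + 20*n^2) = n*(n - 4)*(n^3 - 9*n^2 + 20*n) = n*(n - 4)^2*(n^2 - 5*n) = n*(n - 5)*(n - 4)^2*(n)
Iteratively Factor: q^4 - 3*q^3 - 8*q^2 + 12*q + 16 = (q + 2)*(q^3 - 5*q^2 + 2*q + 8) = (q - 2)*(q + 2)*(q^2 - 3*q - 4) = (q - 4)*(q - 2)*(q + 2)*(q + 1)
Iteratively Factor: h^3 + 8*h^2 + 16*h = (h + 4)*(h^2 + 4*h) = (h + 4)^2*(h)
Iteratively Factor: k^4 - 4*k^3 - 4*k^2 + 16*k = (k - 2)*(k^3 - 2*k^2 - 8*k) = (k - 2)*(k + 2)*(k^2 - 4*k) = (k - 4)*(k - 2)*(k + 2)*(k)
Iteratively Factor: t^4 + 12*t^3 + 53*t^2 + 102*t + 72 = (t + 4)*(t^3 + 8*t^2 + 21*t + 18) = (t + 3)*(t + 4)*(t^2 + 5*t + 6) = (t + 3)^2*(t + 4)*(t + 2)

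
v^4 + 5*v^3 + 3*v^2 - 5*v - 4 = (v - 1)*(v + 1)^2*(v + 4)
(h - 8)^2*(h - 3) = h^3 - 19*h^2 + 112*h - 192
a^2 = a^2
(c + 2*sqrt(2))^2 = c^2 + 4*sqrt(2)*c + 8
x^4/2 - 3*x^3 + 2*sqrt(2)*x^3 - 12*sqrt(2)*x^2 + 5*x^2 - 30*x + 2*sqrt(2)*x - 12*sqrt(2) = (x/2 + sqrt(2))*(x - 6)*(x + sqrt(2))^2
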